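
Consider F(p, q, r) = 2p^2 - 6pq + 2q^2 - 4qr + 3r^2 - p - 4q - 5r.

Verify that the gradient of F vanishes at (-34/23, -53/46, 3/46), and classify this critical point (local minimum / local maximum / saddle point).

saddle point

∇F = (4p - 6q - 1, -6p + 4q - 4r - 4, -4q + 6r - 5); substituting (-34/23, -53/46, 3/46) gives ∇F = (0, 0, 0), so (-34/23, -53/46, 3/46) is indeed a critical point.
The Hessian is constant: H = [[4, -6, 0], [-6, 4, -4], [0, -4, 6]].
Leading principal minors: Δ₁ = 4, Δ₂ = -20, Δ₃ = -184.
The minors fit neither the all-positive nor the alternating-sign pattern, so H is indefinite: a saddle point.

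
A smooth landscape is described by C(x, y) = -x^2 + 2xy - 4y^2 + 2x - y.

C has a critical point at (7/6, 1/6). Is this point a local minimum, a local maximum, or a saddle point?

The Hessian of C is constant: H = [[-2, 2], [2, -8]].
det(H) = (-2)·(-8) − 2² = 12.
det(H) > 0 and tr(H) = -10 < 0, so H is negative definite and the point is a local maximum.

local maximum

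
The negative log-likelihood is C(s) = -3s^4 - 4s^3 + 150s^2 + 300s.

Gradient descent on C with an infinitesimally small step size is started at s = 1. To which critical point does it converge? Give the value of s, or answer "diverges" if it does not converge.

C'(s) = -12(s - 5)(s + 1)(s + 5), so C'(1) = 576.
Gradient descent moves in the -C' direction, i.e. s is decreasing.
The nearest critical point in that direction is s = -1, where C'' = 288 > 0 (a local minimum). The iterate converges there.

-1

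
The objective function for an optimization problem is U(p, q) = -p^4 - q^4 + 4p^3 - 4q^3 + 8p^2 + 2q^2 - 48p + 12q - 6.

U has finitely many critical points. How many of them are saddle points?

U separates as a function of p plus a function of q, so ∇U=0 decouples.
∂U/∂p = -4(p - 3)(p - 2)(p + 2) = 0 at p ∈ {-2, 2, 3}; ∂U/∂q = -4(q - 1)(q + 1)(q + 3) = 0 at q ∈ {-3, -1, 1}.
The Hessian is diagonal: diag(U_pp, U_qq). Second derivatives: U_pp(-2)=-80, U_pp(2)=16, U_pp(3)=-20; U_qq(-3)=-32, U_qq(-1)=16, U_qq(1)=-32.
Saddle points occur where the two diagonal entries have opposite signs: (-2, -1), (2, -3), (2, 1), (3, -1). Count: 4.

4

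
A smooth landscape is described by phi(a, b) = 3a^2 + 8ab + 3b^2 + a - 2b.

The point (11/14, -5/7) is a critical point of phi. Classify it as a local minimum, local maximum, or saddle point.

saddle point

The Hessian of phi is constant: H = [[6, 8], [8, 6]].
det(H) = 6·6 − 8² = -28.
Since det(H) < 0, H is indefinite and the critical point is a saddle point.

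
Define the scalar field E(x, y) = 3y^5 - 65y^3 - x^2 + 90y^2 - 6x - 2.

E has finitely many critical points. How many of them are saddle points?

2

E separates as a function of x plus a function of y, so ∇E=0 decouples.
∂E/∂x = -2(x + 3) = 0 at x ∈ {-3}; ∂E/∂y = 15y(y - 3)(y - 1)(y + 4) = 0 at y ∈ {-4, 0, 1, 3}.
The Hessian is diagonal: diag(E_xx, E_yy). Second derivatives: E_xx(-3)=-2; E_yy(-4)=-2100, E_yy(0)=180, E_yy(1)=-150, E_yy(3)=630.
Saddle points occur where the two diagonal entries have opposite signs: (-3, 0), (-3, 3). Count: 2.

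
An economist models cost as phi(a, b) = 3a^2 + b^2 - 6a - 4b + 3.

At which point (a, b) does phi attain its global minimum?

phi(a,b) separates as P(a) + Q(b) + 3, so its minimum is min P + min Q + 3.
P'(a) = 6a - 6 vanishes at a ∈ {1}; Q'(b) = 2b - 4 vanishes at b ∈ {2}.
Local minima of P (where P''>0): P(1)=-3. Local minima of Q: Q(2)=-4.
So the global minimum of phi is P(1) + Q(2) + 3 = -3 − 4 + 3 = -4, attained at (1, 2).

(1, 2)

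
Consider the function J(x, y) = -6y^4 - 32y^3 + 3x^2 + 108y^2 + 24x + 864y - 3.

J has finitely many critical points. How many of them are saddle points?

2

J separates as a function of x plus a function of y, so ∇J=0 decouples.
∂J/∂x = 6(x + 4) = 0 at x ∈ {-4}; ∂J/∂y = -24(y - 3)(y + 3)(y + 4) = 0 at y ∈ {-4, -3, 3}.
The Hessian is diagonal: diag(J_xx, J_yy). Second derivatives: J_xx(-4)=6; J_yy(-4)=-168, J_yy(-3)=144, J_yy(3)=-1008.
Saddle points occur where the two diagonal entries have opposite signs: (-4, -4), (-4, 3). Count: 2.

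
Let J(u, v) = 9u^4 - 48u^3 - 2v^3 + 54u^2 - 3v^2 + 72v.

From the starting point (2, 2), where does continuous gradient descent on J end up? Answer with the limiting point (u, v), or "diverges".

J is separable, so gradient descent decouples: u follows -∂J/∂u, v follows -∂J/∂v.
∂J/∂u = 36u(u - 3)(u - 1); at u=2 this is -72, so u increases.
∂J/∂v = -6(v - 3)(v + 4); at v=2 this is 36, so v decreases.
u converges to its nearest critical value 3 (a local min of the u-part); v converges to -4. The iterate converges to (3, -4).

(3, -4)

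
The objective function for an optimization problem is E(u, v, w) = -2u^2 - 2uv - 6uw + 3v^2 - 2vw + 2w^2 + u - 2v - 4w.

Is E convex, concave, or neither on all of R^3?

E is quadratic, so its Hessian is the constant matrix H = [[-4, -2, -6], [-2, 6, -2], [-6, -2, 4]].
Leading principal minors: -4, -28, -360.
Neither pattern holds ⇒ H is indefinite ⇒ neither convex nor concave.

neither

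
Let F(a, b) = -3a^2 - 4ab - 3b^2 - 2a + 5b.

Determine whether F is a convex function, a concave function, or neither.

concave

F is quadratic, so its Hessian is the constant matrix H = [[-6, -4], [-4, -6]].
det(H) = 20, tr(H) = -12.
det(H) > 0 and tr(H) < 0, so H is negative definite everywhere: concave.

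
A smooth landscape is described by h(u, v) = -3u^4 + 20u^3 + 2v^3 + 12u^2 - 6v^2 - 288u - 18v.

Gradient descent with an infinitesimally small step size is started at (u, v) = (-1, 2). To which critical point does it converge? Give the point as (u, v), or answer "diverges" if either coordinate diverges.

h is separable, so gradient descent decouples: u follows -∂h/∂u, v follows -∂h/∂v.
∂h/∂u = -12(u - 4)(u - 3)(u + 2); at u=-1 this is -240, so u increases.
∂h/∂v = 6(v - 3)(v + 1); at v=2 this is -18, so v increases.
u converges to its nearest critical value 3 (a local min of the u-part); v converges to 3. The iterate converges to (3, 3).

(3, 3)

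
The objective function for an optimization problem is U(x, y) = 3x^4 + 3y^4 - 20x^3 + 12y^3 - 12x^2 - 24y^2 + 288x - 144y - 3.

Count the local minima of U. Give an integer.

4

U separates as a function of x plus a function of y, so ∇U=0 decouples.
∂U/∂x = 12(x - 4)(x - 3)(x + 2) = 0 at x ∈ {-2, 3, 4}; ∂U/∂y = 12(y - 2)(y + 2)(y + 3) = 0 at y ∈ {-3, -2, 2}.
The Hessian is diagonal: diag(U_xx, U_yy). Second derivatives: U_xx(-2)=360, U_xx(3)=-60, U_xx(4)=72; U_yy(-3)=60, U_yy(-2)=-48, U_yy(2)=240.
Local minima occur where both diagonal entries positive: (-2, -3), (-2, 2), (4, -3), (4, 2). Count: 4.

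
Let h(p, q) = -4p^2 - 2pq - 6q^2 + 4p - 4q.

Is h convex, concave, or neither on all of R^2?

h is quadratic, so its Hessian is the constant matrix H = [[-8, -2], [-2, -12]].
det(H) = 92, tr(H) = -20.
det(H) > 0 and tr(H) < 0, so H is negative definite everywhere: concave.

concave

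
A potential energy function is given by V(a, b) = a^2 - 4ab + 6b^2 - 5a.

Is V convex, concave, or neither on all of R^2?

convex

V is quadratic, so its Hessian is the constant matrix H = [[2, -4], [-4, 12]].
det(H) = 8, tr(H) = 14.
det(H) > 0 and tr(H) > 0, so H is positive definite everywhere: convex.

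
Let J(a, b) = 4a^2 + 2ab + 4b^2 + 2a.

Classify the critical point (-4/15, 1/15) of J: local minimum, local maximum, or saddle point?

local minimum

The Hessian of J is constant: H = [[8, 2], [2, 8]].
det(H) = 8·8 − 2² = 60.
det(H) > 0 and tr(H) = 16 > 0, so H is positive definite and the point is a local minimum.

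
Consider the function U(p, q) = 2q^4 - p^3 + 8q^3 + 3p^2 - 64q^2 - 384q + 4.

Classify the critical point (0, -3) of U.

saddle point

The mixed partial ∂²U/∂p∂q is 0, so the Hessian at any point is diag(U_pp, U_qq) = diag(6(-p + 1), 8(3q^2 + 6q - 16)).
At (0, -3): H = diag(6, -56).
The eigenvalues have opposite signs, so H is indefinite: a saddle point.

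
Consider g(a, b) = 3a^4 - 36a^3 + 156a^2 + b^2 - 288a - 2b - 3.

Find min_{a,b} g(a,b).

g(a,b) separates as P(a) + Q(b) − 3, so its minimum is min P + min Q − 3.
P'(a) = 12(a - 4)(a - 3)(a - 2) vanishes at a ∈ {2, 3, 4}; Q'(b) = 2b - 2 vanishes at b ∈ {1}.
Local minima of P (where P''>0): P(2)=-192, P(4)=-192. Local minima of Q: Q(1)=-1.
So the global minimum of g is P(2) + Q(1) − 3 = -192 − 1 − 3 = -196, attained at (2, 1).

-196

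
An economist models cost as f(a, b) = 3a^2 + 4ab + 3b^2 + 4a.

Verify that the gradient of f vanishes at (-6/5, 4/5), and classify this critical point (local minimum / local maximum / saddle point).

∇f = (6a + 4b + 4, 4a + 6b); substituting (-6/5, 4/5) gives ∇f = (0, 0), so (-6/5, 4/5) is indeed a critical point.
The Hessian of f is constant: H = [[6, 4], [4, 6]].
det(H) = 6·6 − 4² = 20.
det(H) > 0 and tr(H) = 12 > 0, so H is positive definite and the point is a local minimum.

local minimum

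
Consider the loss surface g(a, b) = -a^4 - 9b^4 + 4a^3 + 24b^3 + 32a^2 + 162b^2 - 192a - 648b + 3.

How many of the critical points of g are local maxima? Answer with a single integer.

g separates as a function of a plus a function of b, so ∇g=0 decouples.
∂g/∂a = -4(a - 4)(a - 3)(a + 4) = 0 at a ∈ {-4, 3, 4}; ∂g/∂b = -36(b - 3)(b - 2)(b + 3) = 0 at b ∈ {-3, 2, 3}.
The Hessian is diagonal: diag(g_aa, g_bb). Second derivatives: g_aa(-4)=-224, g_aa(3)=28, g_aa(4)=-32; g_bb(-3)=-1080, g_bb(2)=180, g_bb(3)=-216.
Local maxima occur where both diagonal entries negative: (-4, -3), (-4, 3), (4, -3), (4, 3). Count: 4.

4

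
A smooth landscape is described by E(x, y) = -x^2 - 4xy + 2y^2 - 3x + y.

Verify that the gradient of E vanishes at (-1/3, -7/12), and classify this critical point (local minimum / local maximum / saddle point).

saddle point

∇E = (-2x - 4y - 3, -4x + 4y + 1); substituting (-1/3, -7/12) gives ∇E = (0, 0), so (-1/3, -7/12) is indeed a critical point.
The Hessian of E is constant: H = [[-2, -4], [-4, 4]].
det(H) = (-2)·4 − (-4)² = -24.
Since det(H) < 0, H is indefinite and the critical point is a saddle point.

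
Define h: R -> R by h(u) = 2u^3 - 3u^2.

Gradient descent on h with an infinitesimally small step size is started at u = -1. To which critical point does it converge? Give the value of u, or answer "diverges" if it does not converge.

h'(u) = 6u(u - 1), so h'(-1) = 12.
Gradient descent moves in the -h' direction, i.e. u is decreasing.
There is no critical point below u=-1, and h' keeps the same sign, so the iterate runs off to −∞.

diverges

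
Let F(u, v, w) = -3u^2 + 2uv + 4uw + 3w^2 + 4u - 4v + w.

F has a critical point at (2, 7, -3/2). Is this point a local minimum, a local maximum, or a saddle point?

The Hessian is constant: H = [[-6, 2, 4], [2, 0, 0], [4, 0, 6]].
Leading principal minors: Δ₁ = -6, Δ₂ = -4, Δ₃ = -24.
The minors fit neither the all-positive nor the alternating-sign pattern, so H is indefinite: a saddle point.

saddle point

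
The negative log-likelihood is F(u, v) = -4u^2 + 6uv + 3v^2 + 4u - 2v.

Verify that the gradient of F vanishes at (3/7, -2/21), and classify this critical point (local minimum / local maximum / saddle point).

∇F = (-8u + 6v + 4, 6u + 6v - 2); substituting (3/7, -2/21) gives ∇F = (0, 0), so (3/7, -2/21) is indeed a critical point.
The Hessian of F is constant: H = [[-8, 6], [6, 6]].
det(H) = (-8)·6 − 6² = -84.
Since det(H) < 0, H is indefinite and the critical point is a saddle point.

saddle point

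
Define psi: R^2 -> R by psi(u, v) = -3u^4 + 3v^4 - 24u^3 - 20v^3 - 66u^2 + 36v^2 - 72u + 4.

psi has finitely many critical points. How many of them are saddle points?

5

psi separates as a function of u plus a function of v, so ∇psi=0 decouples.
∂psi/∂u = -12(u + 1)(u + 2)(u + 3) = 0 at u ∈ {-3, -2, -1}; ∂psi/∂v = 12v(v - 3)(v - 2) = 0 at v ∈ {0, 2, 3}.
The Hessian is diagonal: diag(psi_uu, psi_vv). Second derivatives: psi_uu(-3)=-24, psi_uu(-2)=12, psi_uu(-1)=-24; psi_vv(0)=72, psi_vv(2)=-24, psi_vv(3)=36.
Saddle points occur where the two diagonal entries have opposite signs: (-3, 0), (-3, 3), (-2, 2), (-1, 0), (-1, 3). Count: 5.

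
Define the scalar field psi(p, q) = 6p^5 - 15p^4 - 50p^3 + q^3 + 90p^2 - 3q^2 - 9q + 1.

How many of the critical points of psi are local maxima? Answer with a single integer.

psi separates as a function of p plus a function of q, so ∇psi=0 decouples.
∂psi/∂p = 30p(p - 3)(p - 1)(p + 2) = 0 at p ∈ {-2, 0, 1, 3}; ∂psi/∂q = 3(q - 3)(q + 1) = 0 at q ∈ {-1, 3}.
The Hessian is diagonal: diag(psi_pp, psi_qq). Second derivatives: psi_pp(-2)=-900, psi_pp(0)=180, psi_pp(1)=-180, psi_pp(3)=900; psi_qq(-1)=-12, psi_qq(3)=12.
Local maxima occur where both diagonal entries negative: (-2, -1), (1, -1). Count: 2.

2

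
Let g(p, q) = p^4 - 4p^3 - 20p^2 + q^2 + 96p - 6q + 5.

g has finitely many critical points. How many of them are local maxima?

g separates as a function of p plus a function of q, so ∇g=0 decouples.
∂g/∂p = 4(p - 4)(p - 2)(p + 3) = 0 at p ∈ {-3, 2, 4}; ∂g/∂q = 2(q - 3) = 0 at q ∈ {3}.
The Hessian is diagonal: diag(g_pp, g_qq). Second derivatives: g_pp(-3)=140, g_pp(2)=-40, g_pp(4)=56; g_qq(3)=2.
Local maxima occur where both diagonal entries negative: none. Count: 0.

0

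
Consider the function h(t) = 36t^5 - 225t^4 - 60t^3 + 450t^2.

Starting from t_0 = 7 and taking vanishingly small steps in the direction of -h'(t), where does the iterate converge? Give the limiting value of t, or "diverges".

h'(t) = 180t(t - 5)(t - 1)(t + 1), so h'(7) = 120960.
Gradient descent moves in the -h' direction, i.e. t is decreasing.
The nearest critical point in that direction is t = 5, where h'' = 21600 > 0 (a local minimum). The iterate converges there.

5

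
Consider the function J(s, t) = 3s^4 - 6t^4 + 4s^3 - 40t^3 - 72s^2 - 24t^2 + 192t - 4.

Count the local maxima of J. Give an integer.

J separates as a function of s plus a function of t, so ∇J=0 decouples.
∂J/∂s = 12s(s - 3)(s + 4) = 0 at s ∈ {-4, 0, 3}; ∂J/∂t = -24(t - 1)(t + 2)(t + 4) = 0 at t ∈ {-4, -2, 1}.
The Hessian is diagonal: diag(J_ss, J_tt). Second derivatives: J_ss(-4)=336, J_ss(0)=-144, J_ss(3)=252; J_tt(-4)=-240, J_tt(-2)=144, J_tt(1)=-360.
Local maxima occur where both diagonal entries negative: (0, -4), (0, 1). Count: 2.

2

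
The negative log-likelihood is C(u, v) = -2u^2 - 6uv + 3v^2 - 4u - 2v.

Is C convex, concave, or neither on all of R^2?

C is quadratic, so its Hessian is the constant matrix H = [[-4, -6], [-6, 6]].
det(H) = -60, tr(H) = 2.
det(H) < 0, so H is indefinite: neither convex nor concave.

neither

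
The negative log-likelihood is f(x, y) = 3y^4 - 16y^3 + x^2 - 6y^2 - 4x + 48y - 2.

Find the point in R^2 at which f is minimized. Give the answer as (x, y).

(2, 4)

f(x,y) separates as P(x) + Q(y) − 2, so its minimum is min P + min Q − 2.
P'(x) = 2x - 4 vanishes at x ∈ {2}; Q'(y) = 12(y - 4)(y - 1)(y + 1) vanishes at y ∈ {-1, 1, 4}.
Local minima of P (where P''>0): P(2)=-4. Local minima of Q: Q(-1)=-35, Q(4)=-160.
So the global minimum of f is P(2) + Q(4) − 2 = -4 − 160 − 2 = -166, attained at (2, 4).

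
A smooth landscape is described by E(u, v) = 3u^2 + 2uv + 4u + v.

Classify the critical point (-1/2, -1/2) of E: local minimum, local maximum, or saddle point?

saddle point

The Hessian of E is constant: H = [[6, 2], [2, 0]].
det(H) = 6·0 − 2² = -4.
Since det(H) < 0, H is indefinite and the critical point is a saddle point.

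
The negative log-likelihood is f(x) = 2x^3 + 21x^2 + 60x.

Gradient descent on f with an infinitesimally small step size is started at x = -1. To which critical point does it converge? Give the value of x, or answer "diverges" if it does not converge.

-2

f'(x) = 6(x + 2)(x + 5), so f'(-1) = 24.
Gradient descent moves in the -f' direction, i.e. x is decreasing.
The nearest critical point in that direction is x = -2, where f'' = 18 > 0 (a local minimum). The iterate converges there.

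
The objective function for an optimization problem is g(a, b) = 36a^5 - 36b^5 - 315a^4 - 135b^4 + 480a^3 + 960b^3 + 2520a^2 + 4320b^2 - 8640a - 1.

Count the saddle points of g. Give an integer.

8

g separates as a function of a plus a function of b, so ∇g=0 decouples.
∂g/∂a = 180(a - 4)(a - 3)(a - 2)(a + 2) = 0 at a ∈ {-2, 2, 3, 4}; ∂g/∂b = -180b(b - 4)(b + 3)(b + 4) = 0 at b ∈ {-4, -3, 0, 4}.
The Hessian is diagonal: diag(g_aa, g_bb). Second derivatives: g_aa(-2)=-21600, g_aa(2)=1440, g_aa(3)=-900, g_aa(4)=2160; g_bb(-4)=5760, g_bb(-3)=-3780, g_bb(0)=8640, g_bb(4)=-40320.
Saddle points occur where the two diagonal entries have opposite signs: (-2, -4), (-2, 0), (2, -3), (2, 4), (3, -4), (3, 0), (4, -3), (4, 4). Count: 8.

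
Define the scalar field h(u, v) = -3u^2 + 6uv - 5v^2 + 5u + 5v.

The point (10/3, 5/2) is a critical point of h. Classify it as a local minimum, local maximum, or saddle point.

local maximum

The Hessian of h is constant: H = [[-6, 6], [6, -10]].
det(H) = (-6)·(-10) − 6² = 24.
det(H) > 0 and tr(H) = -16 < 0, so H is negative definite and the point is a local maximum.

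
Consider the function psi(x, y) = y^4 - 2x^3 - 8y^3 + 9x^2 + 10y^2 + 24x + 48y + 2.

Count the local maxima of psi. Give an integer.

psi separates as a function of x plus a function of y, so ∇psi=0 decouples.
∂psi/∂x = -6(x - 4)(x + 1) = 0 at x ∈ {-1, 4}; ∂psi/∂y = 4(y - 4)(y - 3)(y + 1) = 0 at y ∈ {-1, 3, 4}.
The Hessian is diagonal: diag(psi_xx, psi_yy). Second derivatives: psi_xx(-1)=30, psi_xx(4)=-30; psi_yy(-1)=80, psi_yy(3)=-16, psi_yy(4)=20.
Local maxima occur where both diagonal entries negative: (4, 3). Count: 1.

1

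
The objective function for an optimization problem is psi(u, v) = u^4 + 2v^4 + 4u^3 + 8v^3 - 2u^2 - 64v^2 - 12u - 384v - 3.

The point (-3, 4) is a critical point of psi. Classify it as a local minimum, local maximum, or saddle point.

The mixed partial ∂²psi/∂u∂v is 0, so the Hessian at any point is diag(psi_uu, psi_vv) = diag(4(3u^2 + 6u - 1), 8(3v^2 + 6v - 16)).
At (-3, 4): H = diag(32, 448).
Both eigenvalues are positive, so H is positive definite: a local minimum.

local minimum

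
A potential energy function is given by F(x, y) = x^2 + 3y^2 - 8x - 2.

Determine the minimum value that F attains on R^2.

-18

F(x,y) separates as P(x) + Q(y) − 2, so its minimum is min P + min Q − 2.
P'(x) = 2x - 8 vanishes at x ∈ {4}; Q'(y) = 6y vanishes at y ∈ {0}.
Local minima of P (where P''>0): P(4)=-16. Local minima of Q: Q(0)=0.
So the global minimum of F is P(4) + Q(0) − 2 = -16 + 0 − 2 = -18, attained at (4, 0).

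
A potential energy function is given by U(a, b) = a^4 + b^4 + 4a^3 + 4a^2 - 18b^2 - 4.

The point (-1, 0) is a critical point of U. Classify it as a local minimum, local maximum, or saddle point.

The mixed partial ∂²U/∂a∂b is 0, so the Hessian at any point is diag(U_aa, U_bb) = diag(4(3a^2 + 6a + 2), 12(b^2 - 3)).
At (-1, 0): H = diag(-4, -36).
Both eigenvalues are negative, so H is negative definite: a local maximum.

local maximum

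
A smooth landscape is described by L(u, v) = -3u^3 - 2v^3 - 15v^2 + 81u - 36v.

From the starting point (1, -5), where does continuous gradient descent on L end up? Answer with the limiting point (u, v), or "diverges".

L is separable, so gradient descent decouples: u follows -∂L/∂u, v follows -∂L/∂v.
∂L/∂u = -9(u - 3)(u + 3); at u=1 this is 72, so u decreases.
∂L/∂v = -6(v + 2)(v + 3); at v=-5 this is -36, so v increases.
u converges to its nearest critical value -3 (a local min of the u-part); v converges to -3. The iterate converges to (-3, -3).

(-3, -3)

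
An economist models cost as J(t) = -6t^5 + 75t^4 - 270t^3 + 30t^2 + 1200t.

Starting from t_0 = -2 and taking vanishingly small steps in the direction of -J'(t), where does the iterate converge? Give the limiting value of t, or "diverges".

-1

J'(t) = -30(t - 5)(t - 4)(t - 2)(t + 1), so J'(-2) = -5040.
Gradient descent moves in the -J' direction, i.e. t is increasing.
The nearest critical point in that direction is t = -1, where J'' = 2700 > 0 (a local minimum). The iterate converges there.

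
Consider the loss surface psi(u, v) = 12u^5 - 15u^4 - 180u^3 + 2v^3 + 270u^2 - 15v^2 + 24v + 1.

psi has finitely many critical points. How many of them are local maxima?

psi separates as a function of u plus a function of v, so ∇psi=0 decouples.
∂psi/∂u = 60u(u - 3)(u - 1)(u + 3) = 0 at u ∈ {-3, 0, 1, 3}; ∂psi/∂v = 6(v - 4)(v - 1) = 0 at v ∈ {1, 4}.
The Hessian is diagonal: diag(psi_uu, psi_vv). Second derivatives: psi_uu(-3)=-4320, psi_uu(0)=540, psi_uu(1)=-480, psi_uu(3)=2160; psi_vv(1)=-18, psi_vv(4)=18.
Local maxima occur where both diagonal entries negative: (-3, 1), (1, 1). Count: 2.

2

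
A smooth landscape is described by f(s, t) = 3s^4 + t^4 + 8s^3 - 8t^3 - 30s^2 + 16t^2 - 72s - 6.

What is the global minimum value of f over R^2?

-158

f(s,t) separates as P(s) + Q(t) − 6, so its minimum is min P + min Q − 6.
P'(s) = 12(s - 2)(s + 1)(s + 3) vanishes at s ∈ {-3, -1, 2}; Q'(t) = 4t(t - 4)(t - 2) vanishes at t ∈ {0, 2, 4}.
Local minima of P (where P''>0): P(-3)=-27, P(2)=-152. Local minima of Q: Q(0)=0, Q(4)=0.
So the global minimum of f is P(2) + Q(0) − 6 = -152 + 0 − 6 = -158, attained at (2, 0).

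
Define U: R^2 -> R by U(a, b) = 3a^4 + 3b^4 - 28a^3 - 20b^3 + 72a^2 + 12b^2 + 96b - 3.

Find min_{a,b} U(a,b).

-64

U(a,b) separates as P(a) + Q(b) − 3, so its minimum is min P + min Q − 3.
P'(a) = 12a(a - 4)(a - 3) vanishes at a ∈ {0, 3, 4}; Q'(b) = 12(b - 4)(b - 2)(b + 1) vanishes at b ∈ {-1, 2, 4}.
Local minima of P (where P''>0): P(0)=0, P(4)=128. Local minima of Q: Q(-1)=-61, Q(4)=64.
So the global minimum of U is P(0) + Q(-1) − 3 = 0 − 61 − 3 = -64, attained at (0, -1).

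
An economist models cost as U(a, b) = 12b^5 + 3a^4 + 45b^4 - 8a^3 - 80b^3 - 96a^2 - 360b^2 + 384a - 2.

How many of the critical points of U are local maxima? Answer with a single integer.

U separates as a function of a plus a function of b, so ∇U=0 decouples.
∂U/∂a = 12(a - 4)(a - 2)(a + 4) = 0 at a ∈ {-4, 2, 4}; ∂U/∂b = 60b(b - 2)(b + 2)(b + 3) = 0 at b ∈ {-3, -2, 0, 2}.
The Hessian is diagonal: diag(U_aa, U_bb). Second derivatives: U_aa(-4)=576, U_aa(2)=-144, U_aa(4)=192; U_bb(-3)=-900, U_bb(-2)=480, U_bb(0)=-720, U_bb(2)=2400.
Local maxima occur where both diagonal entries negative: (2, -3), (2, 0). Count: 2.

2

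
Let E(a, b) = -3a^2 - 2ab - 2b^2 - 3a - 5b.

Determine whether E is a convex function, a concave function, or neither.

concave

E is quadratic, so its Hessian is the constant matrix H = [[-6, -2], [-2, -4]].
det(H) = 20, tr(H) = -10.
det(H) > 0 and tr(H) < 0, so H is negative definite everywhere: concave.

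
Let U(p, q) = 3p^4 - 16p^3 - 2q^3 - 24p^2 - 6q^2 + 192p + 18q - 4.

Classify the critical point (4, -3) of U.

local minimum

The mixed partial ∂²U/∂p∂q is 0, so the Hessian at any point is diag(U_pp, U_qq) = diag(12(3p^2 - 8p - 4), -12(q + 1)).
At (4, -3): H = diag(144, 24).
Both eigenvalues are positive, so H is positive definite: a local minimum.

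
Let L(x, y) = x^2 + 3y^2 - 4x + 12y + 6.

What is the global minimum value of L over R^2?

L(x,y) separates as P(x) + Q(y) + 6, so its minimum is min P + min Q + 6.
P'(x) = 2x - 4 vanishes at x ∈ {2}; Q'(y) = 6y + 12 vanishes at y ∈ {-2}.
Local minima of P (where P''>0): P(2)=-4. Local minima of Q: Q(-2)=-12.
So the global minimum of L is P(2) + Q(-2) + 6 = -4 − 12 + 6 = -10, attained at (2, -2).

-10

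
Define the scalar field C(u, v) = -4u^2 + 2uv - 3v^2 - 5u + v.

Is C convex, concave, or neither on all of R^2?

C is quadratic, so its Hessian is the constant matrix H = [[-8, 2], [2, -6]].
det(H) = 44, tr(H) = -14.
det(H) > 0 and tr(H) < 0, so H is negative definite everywhere: concave.

concave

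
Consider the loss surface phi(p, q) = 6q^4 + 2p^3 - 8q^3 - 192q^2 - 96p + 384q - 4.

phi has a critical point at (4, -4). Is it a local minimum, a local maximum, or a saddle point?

local minimum

The mixed partial ∂²phi/∂p∂q is 0, so the Hessian at any point is diag(phi_pp, phi_qq) = diag(12p, 24(3q^2 - 2q - 16)).
At (4, -4): H = diag(48, 960).
Both eigenvalues are positive, so H is positive definite: a local minimum.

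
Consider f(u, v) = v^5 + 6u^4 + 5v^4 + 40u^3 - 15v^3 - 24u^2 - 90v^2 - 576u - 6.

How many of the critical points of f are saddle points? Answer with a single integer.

f separates as a function of u plus a function of v, so ∇f=0 decouples.
∂f/∂u = 24(u - 2)(u + 3)(u + 4) = 0 at u ∈ {-4, -3, 2}; ∂f/∂v = 5v(v - 3)(v + 3)(v + 4) = 0 at v ∈ {-4, -3, 0, 3}.
The Hessian is diagonal: diag(f_uu, f_vv). Second derivatives: f_uu(-4)=144, f_uu(-3)=-120, f_uu(2)=720; f_vv(-4)=-140, f_vv(-3)=90, f_vv(0)=-180, f_vv(3)=630.
Saddle points occur where the two diagonal entries have opposite signs: (-4, -4), (-4, 0), (-3, -3), (-3, 3), (2, -4), (2, 0). Count: 6.

6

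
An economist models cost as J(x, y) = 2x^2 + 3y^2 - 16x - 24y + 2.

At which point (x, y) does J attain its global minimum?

J(x,y) separates as P(x) + Q(y) + 2, so its minimum is min P + min Q + 2.
P'(x) = 4x - 16 vanishes at x ∈ {4}; Q'(y) = 6y - 24 vanishes at y ∈ {4}.
Local minima of P (where P''>0): P(4)=-32. Local minima of Q: Q(4)=-48.
So the global minimum of J is P(4) + Q(4) + 2 = -32 − 48 + 2 = -78, attained at (4, 4).

(4, 4)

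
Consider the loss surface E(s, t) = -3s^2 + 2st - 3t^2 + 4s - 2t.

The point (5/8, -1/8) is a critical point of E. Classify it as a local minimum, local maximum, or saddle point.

local maximum

The Hessian of E is constant: H = [[-6, 2], [2, -6]].
det(H) = (-6)·(-6) − 2² = 32.
det(H) > 0 and tr(H) = -12 < 0, so H is negative definite and the point is a local maximum.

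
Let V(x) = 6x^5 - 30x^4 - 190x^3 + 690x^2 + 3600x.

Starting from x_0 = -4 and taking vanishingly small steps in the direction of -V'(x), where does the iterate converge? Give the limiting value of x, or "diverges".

diverges

V'(x) = 30(x - 5)(x - 4)(x + 2)(x + 3), so V'(-4) = 4320.
Gradient descent moves in the -V' direction, i.e. x is decreasing.
There is no critical point below x=-4, and V' keeps the same sign, so the iterate runs off to −∞.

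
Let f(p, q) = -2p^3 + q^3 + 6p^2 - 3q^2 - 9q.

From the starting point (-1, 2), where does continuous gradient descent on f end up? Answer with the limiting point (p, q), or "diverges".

(0, 3)

f is separable, so gradient descent decouples: p follows -∂f/∂p, q follows -∂f/∂q.
∂f/∂p = -6p(p - 2); at p=-1 this is -18, so p increases.
∂f/∂q = 3(q - 3)(q + 1); at q=2 this is -9, so q increases.
p converges to its nearest critical value 0 (a local min of the p-part); q converges to 3. The iterate converges to (0, 3).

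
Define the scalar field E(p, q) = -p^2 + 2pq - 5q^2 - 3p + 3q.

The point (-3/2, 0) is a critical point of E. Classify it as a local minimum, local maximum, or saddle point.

The Hessian of E is constant: H = [[-2, 2], [2, -10]].
det(H) = (-2)·(-10) − 2² = 16.
det(H) > 0 and tr(H) = -12 < 0, so H is negative definite and the point is a local maximum.

local maximum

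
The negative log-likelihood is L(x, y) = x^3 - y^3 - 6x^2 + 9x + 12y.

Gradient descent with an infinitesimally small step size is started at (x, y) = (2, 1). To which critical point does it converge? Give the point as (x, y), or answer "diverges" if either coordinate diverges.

L is separable, so gradient descent decouples: x follows -∂L/∂x, y follows -∂L/∂y.
∂L/∂x = 3(x - 3)(x - 1); at x=2 this is -3, so x increases.
∂L/∂y = -3(y - 2)(y + 2); at y=1 this is 9, so y decreases.
x converges to its nearest critical value 3 (a local min of the x-part); y converges to -2. The iterate converges to (3, -2).

(3, -2)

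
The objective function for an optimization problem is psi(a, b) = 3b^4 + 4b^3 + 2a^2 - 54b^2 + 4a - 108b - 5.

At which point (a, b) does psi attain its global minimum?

(-1, 3)

psi(a,b) separates as P(a) + Q(b) − 5, so its minimum is min P + min Q − 5.
P'(a) = 4a + 4 vanishes at a ∈ {-1}; Q'(b) = 12(b - 3)(b + 1)(b + 3) vanishes at b ∈ {-3, -1, 3}.
Local minima of P (where P''>0): P(-1)=-2. Local minima of Q: Q(-3)=-27, Q(3)=-459.
So the global minimum of psi is P(-1) + Q(3) − 5 = -2 − 459 − 5 = -466, attained at (-1, 3).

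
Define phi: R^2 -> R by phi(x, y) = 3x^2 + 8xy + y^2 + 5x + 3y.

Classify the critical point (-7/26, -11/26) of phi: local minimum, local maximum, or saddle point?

The Hessian of phi is constant: H = [[6, 8], [8, 2]].
det(H) = 6·2 − 8² = -52.
Since det(H) < 0, H is indefinite and the critical point is a saddle point.

saddle point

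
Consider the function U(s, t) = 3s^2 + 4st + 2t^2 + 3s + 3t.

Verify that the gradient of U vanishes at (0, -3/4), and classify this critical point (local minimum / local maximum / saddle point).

local minimum

∇U = (6s + 4t + 3, 4s + 4t + 3); substituting (0, -3/4) gives ∇U = (0, 0), so (0, -3/4) is indeed a critical point.
The Hessian of U is constant: H = [[6, 4], [4, 4]].
det(H) = 6·4 − 4² = 8.
det(H) > 0 and tr(H) = 10 > 0, so H is positive definite and the point is a local minimum.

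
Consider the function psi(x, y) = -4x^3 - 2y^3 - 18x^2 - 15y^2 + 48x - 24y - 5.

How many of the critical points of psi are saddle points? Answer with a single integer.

psi separates as a function of x plus a function of y, so ∇psi=0 decouples.
∂psi/∂x = -12(x - 1)(x + 4) = 0 at x ∈ {-4, 1}; ∂psi/∂y = -6(y + 1)(y + 4) = 0 at y ∈ {-4, -1}.
The Hessian is diagonal: diag(psi_xx, psi_yy). Second derivatives: psi_xx(-4)=60, psi_xx(1)=-60; psi_yy(-4)=18, psi_yy(-1)=-18.
Saddle points occur where the two diagonal entries have opposite signs: (-4, -1), (1, -4). Count: 2.

2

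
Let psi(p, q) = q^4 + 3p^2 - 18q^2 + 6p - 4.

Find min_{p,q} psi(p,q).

psi(p,q) separates as A(p) + B(q) − 4, so its minimum is min A + min B − 4.
A'(p) = 6p + 6 vanishes at p ∈ {-1}; B'(q) = 4q(q - 3)(q + 3) vanishes at q ∈ {-3, 0, 3}.
Local minima of A (where A''>0): A(-1)=-3. Local minima of B: B(-3)=-81, B(3)=-81.
So the global minimum of psi is A(-1) + B(-3) − 4 = -3 − 81 − 4 = -88, attained at (-1, -3).

-88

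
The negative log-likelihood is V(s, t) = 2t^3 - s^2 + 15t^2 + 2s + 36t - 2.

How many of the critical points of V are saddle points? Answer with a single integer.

V separates as a function of s plus a function of t, so ∇V=0 decouples.
∂V/∂s = -2(s - 1) = 0 at s ∈ {1}; ∂V/∂t = 6(t + 2)(t + 3) = 0 at t ∈ {-3, -2}.
The Hessian is diagonal: diag(V_ss, V_tt). Second derivatives: V_ss(1)=-2; V_tt(-3)=-6, V_tt(-2)=6.
Saddle points occur where the two diagonal entries have opposite signs: (1, -2). Count: 1.

1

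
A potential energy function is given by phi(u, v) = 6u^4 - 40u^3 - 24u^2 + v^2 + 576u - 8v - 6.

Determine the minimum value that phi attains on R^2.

-854

phi(u,v) separates as P(u) + Q(v) − 6, so its minimum is min P + min Q − 6.
P'(u) = 24(u - 4)(u - 3)(u + 2) vanishes at u ∈ {-2, 3, 4}; Q'(v) = 2v - 8 vanishes at v ∈ {4}.
Local minima of P (where P''>0): P(-2)=-832, P(4)=896. Local minima of Q: Q(4)=-16.
So the global minimum of phi is P(-2) + Q(4) − 6 = -832 − 16 − 6 = -854, attained at (-2, 4).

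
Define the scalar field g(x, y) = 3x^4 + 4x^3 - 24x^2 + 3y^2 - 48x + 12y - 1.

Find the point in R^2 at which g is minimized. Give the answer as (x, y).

g(x,y) separates as P(x) + Q(y) − 1, so its minimum is min P + min Q − 1.
P'(x) = 12(x - 2)(x + 1)(x + 2) vanishes at x ∈ {-2, -1, 2}; Q'(y) = 6y + 12 vanishes at y ∈ {-2}.
Local minima of P (where P''>0): P(-2)=16, P(2)=-112. Local minima of Q: Q(-2)=-12.
So the global minimum of g is P(2) + Q(-2) − 1 = -112 − 12 − 1 = -125, attained at (2, -2).

(2, -2)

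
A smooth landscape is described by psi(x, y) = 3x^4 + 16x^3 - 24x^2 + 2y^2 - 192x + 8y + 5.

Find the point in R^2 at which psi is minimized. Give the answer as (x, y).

psi(x,y) separates as P(x) + Q(y) + 5, so its minimum is min P + min Q + 5.
P'(x) = 12(x - 2)(x + 2)(x + 4) vanishes at x ∈ {-4, -2, 2}; Q'(y) = 4y + 8 vanishes at y ∈ {-2}.
Local minima of P (where P''>0): P(-4)=128, P(2)=-304. Local minima of Q: Q(-2)=-8.
So the global minimum of psi is P(2) + Q(-2) + 5 = -304 − 8 + 5 = -307, attained at (2, -2).

(2, -2)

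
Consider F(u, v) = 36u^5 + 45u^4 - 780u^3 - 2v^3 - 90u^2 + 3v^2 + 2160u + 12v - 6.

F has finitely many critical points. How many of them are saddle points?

F separates as a function of u plus a function of v, so ∇F=0 decouples.
∂F/∂u = 180(u - 3)(u - 1)(u + 1)(u + 4) = 0 at u ∈ {-4, -1, 1, 3}; ∂F/∂v = -6(v - 2)(v + 1) = 0 at v ∈ {-1, 2}.
The Hessian is diagonal: diag(F_uu, F_vv). Second derivatives: F_uu(-4)=-18900, F_uu(-1)=4320, F_uu(1)=-3600, F_uu(3)=10080; F_vv(-1)=18, F_vv(2)=-18.
Saddle points occur where the two diagonal entries have opposite signs: (-4, -1), (-1, 2), (1, -1), (3, 2). Count: 4.

4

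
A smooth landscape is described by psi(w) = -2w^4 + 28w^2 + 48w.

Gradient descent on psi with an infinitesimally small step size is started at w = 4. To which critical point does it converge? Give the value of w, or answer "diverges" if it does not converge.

diverges

psi'(w) = -8(w - 3)(w + 1)(w + 2), so psi'(4) = -240.
Gradient descent moves in the -psi' direction, i.e. w is increasing.
There is no critical point above w=4, and psi' keeps the same sign, so the iterate runs off to +∞.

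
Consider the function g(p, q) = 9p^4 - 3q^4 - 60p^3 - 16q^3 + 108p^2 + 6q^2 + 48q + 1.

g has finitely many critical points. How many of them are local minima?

g separates as a function of p plus a function of q, so ∇g=0 decouples.
∂g/∂p = 36p(p - 3)(p - 2) = 0 at p ∈ {0, 2, 3}; ∂g/∂q = -12(q - 1)(q + 1)(q + 4) = 0 at q ∈ {-4, -1, 1}.
The Hessian is diagonal: diag(g_pp, g_qq). Second derivatives: g_pp(0)=216, g_pp(2)=-72, g_pp(3)=108; g_qq(-4)=-180, g_qq(-1)=72, g_qq(1)=-120.
Local minima occur where both diagonal entries positive: (0, -1), (3, -1). Count: 2.

2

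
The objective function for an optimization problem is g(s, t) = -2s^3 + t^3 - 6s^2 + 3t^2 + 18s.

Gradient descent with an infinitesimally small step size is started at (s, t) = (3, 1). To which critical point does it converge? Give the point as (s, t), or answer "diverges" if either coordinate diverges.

g is separable, so gradient descent decouples: s follows -∂g/∂s, t follows -∂g/∂t.
∂g/∂s = -6(s - 1)(s + 3); at s=3 this is -72, so s increases.
∂g/∂t = 3t(t + 2); at t=1 this is 9, so t decreases.
The s-coordinate has no critical point in that direction and runs off to infinity.

diverges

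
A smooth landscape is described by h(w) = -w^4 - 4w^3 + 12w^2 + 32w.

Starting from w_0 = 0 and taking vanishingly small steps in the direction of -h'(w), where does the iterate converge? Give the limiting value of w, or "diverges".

h'(w) = -4(w - 2)(w + 1)(w + 4), so h'(0) = 32.
Gradient descent moves in the -h' direction, i.e. w is decreasing.
The nearest critical point in that direction is w = -1, where h'' = 36 > 0 (a local minimum). The iterate converges there.

-1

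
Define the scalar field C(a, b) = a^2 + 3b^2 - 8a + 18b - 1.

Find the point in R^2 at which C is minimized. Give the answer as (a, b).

C(a,b) separates as P(a) + Q(b) − 1, so its minimum is min P + min Q − 1.
P'(a) = 2a - 8 vanishes at a ∈ {4}; Q'(b) = 6b + 18 vanishes at b ∈ {-3}.
Local minima of P (where P''>0): P(4)=-16. Local minima of Q: Q(-3)=-27.
So the global minimum of C is P(4) + Q(-3) − 1 = -16 − 27 − 1 = -44, attained at (4, -3).

(4, -3)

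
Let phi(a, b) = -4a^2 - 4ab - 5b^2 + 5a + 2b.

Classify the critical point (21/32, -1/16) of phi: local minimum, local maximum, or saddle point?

local maximum

The Hessian of phi is constant: H = [[-8, -4], [-4, -10]].
det(H) = (-8)·(-10) − (-4)² = 64.
det(H) > 0 and tr(H) = -18 < 0, so H is negative definite and the point is a local maximum.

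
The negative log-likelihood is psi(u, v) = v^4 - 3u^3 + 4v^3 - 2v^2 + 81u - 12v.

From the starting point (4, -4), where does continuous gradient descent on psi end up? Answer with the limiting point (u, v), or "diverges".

diverges

psi is separable, so gradient descent decouples: u follows -∂psi/∂u, v follows -∂psi/∂v.
∂psi/∂u = -9(u - 3)(u + 3); at u=4 this is -63, so u increases.
∂psi/∂v = 4(v - 1)(v + 1)(v + 3); at v=-4 this is -60, so v increases.
The u-coordinate has no critical point in that direction and runs off to infinity.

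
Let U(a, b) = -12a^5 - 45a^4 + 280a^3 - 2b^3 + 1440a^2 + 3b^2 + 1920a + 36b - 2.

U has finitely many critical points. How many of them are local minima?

2

U separates as a function of a plus a function of b, so ∇U=0 decouples.
∂U/∂a = -60(a - 4)(a + 1)(a + 2)(a + 4) = 0 at a ∈ {-4, -2, -1, 4}; ∂U/∂b = -6(b - 3)(b + 2) = 0 at b ∈ {-2, 3}.
The Hessian is diagonal: diag(U_aa, U_bb). Second derivatives: U_aa(-4)=2880, U_aa(-2)=-720, U_aa(-1)=900, U_aa(4)=-14400; U_bb(-2)=30, U_bb(3)=-30.
Local minima occur where both diagonal entries positive: (-4, -2), (-1, -2). Count: 2.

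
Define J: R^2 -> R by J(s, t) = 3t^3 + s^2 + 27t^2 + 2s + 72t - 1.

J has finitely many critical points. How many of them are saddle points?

J separates as a function of s plus a function of t, so ∇J=0 decouples.
∂J/∂s = 2(s + 1) = 0 at s ∈ {-1}; ∂J/∂t = 9(t + 2)(t + 4) = 0 at t ∈ {-4, -2}.
The Hessian is diagonal: diag(J_ss, J_tt). Second derivatives: J_ss(-1)=2; J_tt(-4)=-18, J_tt(-2)=18.
Saddle points occur where the two diagonal entries have opposite signs: (-1, -4). Count: 1.

1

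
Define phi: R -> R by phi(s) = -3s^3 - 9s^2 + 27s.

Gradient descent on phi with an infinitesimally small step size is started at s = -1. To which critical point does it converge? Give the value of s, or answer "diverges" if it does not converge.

phi'(s) = -9(s - 1)(s + 3), so phi'(-1) = 36.
Gradient descent moves in the -phi' direction, i.e. s is decreasing.
The nearest critical point in that direction is s = -3, where phi'' = 36 > 0 (a local minimum). The iterate converges there.

-3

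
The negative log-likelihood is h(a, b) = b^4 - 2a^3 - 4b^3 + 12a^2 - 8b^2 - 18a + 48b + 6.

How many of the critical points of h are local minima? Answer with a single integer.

h separates as a function of a plus a function of b, so ∇h=0 decouples.
∂h/∂a = -6(a - 3)(a - 1) = 0 at a ∈ {1, 3}; ∂h/∂b = 4(b - 3)(b - 2)(b + 2) = 0 at b ∈ {-2, 2, 3}.
The Hessian is diagonal: diag(h_aa, h_bb). Second derivatives: h_aa(1)=12, h_aa(3)=-12; h_bb(-2)=80, h_bb(2)=-16, h_bb(3)=20.
Local minima occur where both diagonal entries positive: (1, -2), (1, 3). Count: 2.

2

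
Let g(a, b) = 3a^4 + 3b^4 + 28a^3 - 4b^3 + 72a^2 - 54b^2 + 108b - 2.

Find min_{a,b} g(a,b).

g(a,b) separates as P(a) + Q(b) − 2, so its minimum is min P + min Q − 2.
P'(a) = 12a(a + 3)(a + 4) vanishes at a ∈ {-4, -3, 0}; Q'(b) = 12(b - 3)(b - 1)(b + 3) vanishes at b ∈ {-3, 1, 3}.
Local minima of P (where P''>0): P(-4)=128, P(0)=0. Local minima of Q: Q(-3)=-459, Q(3)=-27.
So the global minimum of g is P(0) + Q(-3) − 2 = 0 − 459 − 2 = -461, attained at (0, -3).

-461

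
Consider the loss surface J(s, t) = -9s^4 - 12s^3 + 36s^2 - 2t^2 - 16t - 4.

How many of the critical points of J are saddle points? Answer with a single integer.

1

J separates as a function of s plus a function of t, so ∇J=0 decouples.
∂J/∂s = -36s(s - 1)(s + 2) = 0 at s ∈ {-2, 0, 1}; ∂J/∂t = -4(t + 4) = 0 at t ∈ {-4}.
The Hessian is diagonal: diag(J_ss, J_tt). Second derivatives: J_ss(-2)=-216, J_ss(0)=72, J_ss(1)=-108; J_tt(-4)=-4.
Saddle points occur where the two diagonal entries have opposite signs: (0, -4). Count: 1.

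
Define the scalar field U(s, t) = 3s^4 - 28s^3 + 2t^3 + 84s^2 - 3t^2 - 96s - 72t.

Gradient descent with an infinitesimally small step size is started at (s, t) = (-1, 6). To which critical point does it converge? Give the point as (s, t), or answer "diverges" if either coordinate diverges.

(1, 4)

U is separable, so gradient descent decouples: s follows -∂U/∂s, t follows -∂U/∂t.
∂U/∂s = 12(s - 4)(s - 2)(s - 1); at s=-1 this is -360, so s increases.
∂U/∂t = 6(t - 4)(t + 3); at t=6 this is 108, so t decreases.
s converges to its nearest critical value 1 (a local min of the s-part); t converges to 4. The iterate converges to (1, 4).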